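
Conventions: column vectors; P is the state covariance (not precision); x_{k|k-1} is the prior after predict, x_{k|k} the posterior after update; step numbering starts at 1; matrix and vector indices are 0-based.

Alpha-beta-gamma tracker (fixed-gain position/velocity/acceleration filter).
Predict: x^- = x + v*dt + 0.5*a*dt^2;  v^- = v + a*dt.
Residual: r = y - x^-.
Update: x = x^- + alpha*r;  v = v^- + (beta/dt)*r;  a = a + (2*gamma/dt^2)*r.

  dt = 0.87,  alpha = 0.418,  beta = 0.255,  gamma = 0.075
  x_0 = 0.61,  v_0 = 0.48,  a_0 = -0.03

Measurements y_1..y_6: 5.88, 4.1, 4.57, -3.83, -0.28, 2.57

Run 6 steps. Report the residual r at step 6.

resid = 5.6087

step 1: x_pred=1.0162  r=4.8638  x^+=3.0493  v^+=1.8795  a^+=0.9339
step 2: x_pred=5.0379  r=-0.9379  x^+=4.6458  v^+=2.4171  a^+=0.7480
step 3: x_pred=7.0318  r=-2.4618  x^+=6.0028  v^+=2.3463  a^+=0.2602
step 4: x_pred=8.1425  r=-11.9725  x^+=3.1380  v^+=-0.9366  a^+=-2.1125
step 5: x_pred=1.5237  r=-1.8037  x^+=0.7698  v^+=-3.3031  a^+=-2.4700
step 6: x_pred=-3.0387  r=5.6087  x^+=-0.6943  v^+=-3.8081  a^+=-1.3584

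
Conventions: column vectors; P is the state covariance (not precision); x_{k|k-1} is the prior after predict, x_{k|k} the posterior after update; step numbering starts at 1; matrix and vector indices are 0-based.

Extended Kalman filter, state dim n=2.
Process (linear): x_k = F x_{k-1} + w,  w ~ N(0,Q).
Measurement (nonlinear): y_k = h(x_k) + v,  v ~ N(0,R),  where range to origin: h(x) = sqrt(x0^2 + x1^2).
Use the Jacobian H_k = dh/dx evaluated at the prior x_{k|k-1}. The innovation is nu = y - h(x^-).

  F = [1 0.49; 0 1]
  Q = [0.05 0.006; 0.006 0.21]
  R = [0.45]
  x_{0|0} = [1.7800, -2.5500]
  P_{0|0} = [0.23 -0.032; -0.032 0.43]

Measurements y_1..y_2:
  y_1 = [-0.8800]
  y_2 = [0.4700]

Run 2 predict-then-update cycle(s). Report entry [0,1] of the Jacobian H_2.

H_jac[0,1] = -0.6084

step 1: x^-=[0.5305, -2.5500]  P^-=[0.3519 0.1847; 0.1847 0.6400]  H_jac=[0.2037 -0.9790]  S=[1.0044]  K=[-0.1087; -0.5864]  nu=[-3.4846]  x^+=[0.9092, -0.5067]  P^+=[0.3400 0.1207; 0.1207 0.2946]
step 2: x^-=[0.6609, -0.5067]  P^-=[0.5790 0.2711; 0.2711 0.5046]  H_jac=[0.7936 -0.6084]  S=[0.7397]  K=[0.3983; -0.1242]  nu=[-0.3628]  x^+=[0.5164, -0.4616]  P^+=[0.4617 0.3077; 0.3077 0.4932]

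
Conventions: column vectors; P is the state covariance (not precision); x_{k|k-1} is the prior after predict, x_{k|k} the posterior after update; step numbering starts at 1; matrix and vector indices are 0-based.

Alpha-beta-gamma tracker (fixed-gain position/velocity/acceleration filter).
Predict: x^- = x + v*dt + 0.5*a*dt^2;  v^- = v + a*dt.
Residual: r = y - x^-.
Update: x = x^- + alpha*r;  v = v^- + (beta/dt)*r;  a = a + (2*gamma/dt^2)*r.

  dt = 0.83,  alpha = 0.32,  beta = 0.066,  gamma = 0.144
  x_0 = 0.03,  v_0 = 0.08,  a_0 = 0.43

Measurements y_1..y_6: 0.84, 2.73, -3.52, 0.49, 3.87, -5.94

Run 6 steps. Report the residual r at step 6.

step 1: x_pred=0.2445  r=0.5955  x^+=0.4351  v^+=0.4843  a^+=0.6789
step 2: x_pred=1.0709  r=1.6591  x^+=1.6018  v^+=1.1797  a^+=1.3726
step 3: x_pred=3.0537  r=-6.5737  x^+=0.9501  v^+=1.7962  a^+=-1.3756
step 4: x_pred=1.9671  r=-1.4771  x^+=1.4945  v^+=0.5370  a^+=-1.9932
step 5: x_pred=1.2536  r=2.6164  x^+=2.0908  v^+=-0.9093  a^+=-0.8994
step 6: x_pred=1.0263  r=-6.9663  x^+=-1.2029  v^+=-2.2097  a^+=-3.8117

resid = -6.9663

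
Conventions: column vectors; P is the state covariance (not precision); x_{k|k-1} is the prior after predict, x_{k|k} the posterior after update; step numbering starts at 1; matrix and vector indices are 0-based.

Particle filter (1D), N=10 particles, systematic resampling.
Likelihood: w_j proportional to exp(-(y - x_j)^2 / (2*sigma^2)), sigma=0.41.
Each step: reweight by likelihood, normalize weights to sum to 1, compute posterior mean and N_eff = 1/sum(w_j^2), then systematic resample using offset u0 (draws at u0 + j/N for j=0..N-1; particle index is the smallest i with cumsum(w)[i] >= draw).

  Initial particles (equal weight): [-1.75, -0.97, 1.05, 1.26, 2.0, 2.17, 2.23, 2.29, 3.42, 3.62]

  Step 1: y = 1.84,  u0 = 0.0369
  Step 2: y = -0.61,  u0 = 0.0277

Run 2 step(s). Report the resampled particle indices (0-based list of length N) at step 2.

step 1: w=[0.0000, 0.0000, 0.0465, 0.1095, 0.2759, 0.2154, 0.1894, 0.1630, 0.0002, 0.0000]  mean=2.0025  Neff=5.0214  idx=[2, 3, 4, 4, 5, 5, 5, 6, 7, 7]
step 2: w=[0.9007, 0.0993, 0.0000, 0.0000, 0.0000, 0.0000, 0.0000, 0.0000, 0.0000, 0.0000]  mean=1.0709  Neff=1.2179  idx=[0, 0, 0, 0, 0, 0, 0, 0, 0, 1]

resampled_idx = [0, 0, 0, 0, 0, 0, 0, 0, 0, 1]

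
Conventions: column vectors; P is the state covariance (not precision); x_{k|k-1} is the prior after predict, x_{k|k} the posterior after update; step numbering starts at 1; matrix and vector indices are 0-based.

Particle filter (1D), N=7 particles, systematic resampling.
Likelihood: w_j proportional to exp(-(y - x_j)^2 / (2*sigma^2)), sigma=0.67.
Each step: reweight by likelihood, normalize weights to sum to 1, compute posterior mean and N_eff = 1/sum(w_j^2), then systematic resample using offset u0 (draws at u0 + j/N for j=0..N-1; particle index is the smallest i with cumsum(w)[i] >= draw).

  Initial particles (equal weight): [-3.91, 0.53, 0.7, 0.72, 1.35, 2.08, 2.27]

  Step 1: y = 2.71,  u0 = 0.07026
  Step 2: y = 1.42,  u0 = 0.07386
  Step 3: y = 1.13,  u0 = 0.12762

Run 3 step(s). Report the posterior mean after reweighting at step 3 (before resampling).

step 1: w=[0.0000, 0.0031, 0.0069, 0.0076, 0.0794, 0.4006, 0.5024]  mean=2.0928  Neff=2.3851  idx=[4, 5, 5, 6, 6, 6, 6]
step 2: w=[0.2477, 0.1533, 0.1533, 0.1114, 0.1114, 0.1114, 0.1114]  mean=1.9838  Neff=6.3277  idx=[0, 0, 1, 2, 3, 5, 6]
step 3: w=[0.2843, 0.2843, 0.1098, 0.1098, 0.0706, 0.0706, 0.0706]  mean=1.7051  Neff=4.9813  idx=[0, 0, 1, 1, 3, 4, 6]

post_mean = 1.7051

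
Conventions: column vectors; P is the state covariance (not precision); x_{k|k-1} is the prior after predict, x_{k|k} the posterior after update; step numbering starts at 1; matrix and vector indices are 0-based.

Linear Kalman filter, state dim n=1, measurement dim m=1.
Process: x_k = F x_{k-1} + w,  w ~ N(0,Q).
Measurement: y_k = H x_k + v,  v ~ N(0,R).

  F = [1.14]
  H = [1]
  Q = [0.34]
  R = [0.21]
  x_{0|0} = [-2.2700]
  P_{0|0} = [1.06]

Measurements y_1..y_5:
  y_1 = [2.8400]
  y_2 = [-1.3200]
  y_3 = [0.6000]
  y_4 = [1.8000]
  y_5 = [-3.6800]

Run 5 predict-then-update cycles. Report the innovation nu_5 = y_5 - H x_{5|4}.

innov = [-5.2788]

step 1: x^-=[-2.5878]  P^-=[1.7176]  S=[1.9276]  K=[0.8911]  nu=[5.4278]  x^+=[2.2487]  P^+=[0.1871]
step 2: x^-=[2.5635]  P^-=[0.5832]  S=[0.7932]  K=[0.7352]  nu=[-3.8835]  x^+=[-0.2918]  P^+=[0.1544]
step 3: x^-=[-0.3327]  P^-=[0.5407]  S=[0.7507]  K=[0.7202]  nu=[0.9327]  x^+=[0.3391]  P^+=[0.1513]
step 4: x^-=[0.3866]  P^-=[0.5366]  S=[0.7466]  K=[0.7187]  nu=[1.4134]  x^+=[1.4024]  P^+=[0.1509]
step 5: x^-=[1.5988]  P^-=[0.5361]  S=[0.7461]  K=[0.7186]  nu=[-5.2788]  x^+=[-2.1943]  P^+=[0.1509]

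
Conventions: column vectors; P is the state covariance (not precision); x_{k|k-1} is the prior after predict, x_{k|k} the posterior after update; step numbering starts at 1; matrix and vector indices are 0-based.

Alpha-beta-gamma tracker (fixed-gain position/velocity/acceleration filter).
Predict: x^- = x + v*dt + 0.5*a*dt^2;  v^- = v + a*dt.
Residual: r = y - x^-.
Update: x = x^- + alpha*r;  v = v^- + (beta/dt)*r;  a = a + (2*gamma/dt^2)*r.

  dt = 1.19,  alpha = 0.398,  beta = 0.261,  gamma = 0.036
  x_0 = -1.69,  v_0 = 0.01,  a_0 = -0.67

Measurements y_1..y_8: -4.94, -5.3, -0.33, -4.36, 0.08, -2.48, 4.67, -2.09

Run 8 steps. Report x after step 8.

step 1: x_pred=-2.1525  r=-2.7875  x^+=-3.2619  v^+=-1.3987  a^+=-0.8117
step 2: x_pred=-5.5011  r=0.2011  x^+=-5.4211  v^+=-2.3205  a^+=-0.8015
step 3: x_pred=-8.7500  r=8.4200  x^+=-5.3988  v^+=-1.4276  a^+=-0.3734
step 4: x_pred=-7.3620  r=3.0020  x^+=-6.1672  v^+=-1.2135  a^+=-0.2208
step 5: x_pred=-7.7676  r=7.8476  x^+=-4.6443  v^+=0.2450  a^+=0.1782
step 6: x_pred=-4.2265  r=1.7465  x^+=-3.5314  v^+=0.8402  a^+=0.2670
step 7: x_pred=-2.3425  r=7.0125  x^+=0.4485  v^+=2.6960  a^+=0.6236
step 8: x_pred=4.0982  r=-6.1882  x^+=1.6353  v^+=2.0808  a^+=0.3090

x_post = 1.6353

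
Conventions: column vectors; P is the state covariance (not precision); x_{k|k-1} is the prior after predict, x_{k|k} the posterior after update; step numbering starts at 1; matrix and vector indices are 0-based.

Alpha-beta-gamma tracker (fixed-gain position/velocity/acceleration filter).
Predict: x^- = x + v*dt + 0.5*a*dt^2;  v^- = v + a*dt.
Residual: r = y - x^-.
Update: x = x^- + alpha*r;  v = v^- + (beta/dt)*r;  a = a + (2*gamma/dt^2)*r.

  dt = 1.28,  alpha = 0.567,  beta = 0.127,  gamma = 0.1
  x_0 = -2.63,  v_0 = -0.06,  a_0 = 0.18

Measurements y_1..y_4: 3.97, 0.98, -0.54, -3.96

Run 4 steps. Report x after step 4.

x_post = -0.1844

step 1: x_pred=-2.5593  r=6.5293  x^+=1.1428  v^+=0.8182  a^+=0.9770
step 2: x_pred=2.9905  r=-2.0105  x^+=1.8506  v^+=1.8694  a^+=0.7316
step 3: x_pred=4.8427  r=-5.3827  x^+=1.7907  v^+=2.2718  a^+=0.0745
step 4: x_pred=4.7596  r=-8.7196  x^+=-0.1844  v^+=1.5020  a^+=-0.9899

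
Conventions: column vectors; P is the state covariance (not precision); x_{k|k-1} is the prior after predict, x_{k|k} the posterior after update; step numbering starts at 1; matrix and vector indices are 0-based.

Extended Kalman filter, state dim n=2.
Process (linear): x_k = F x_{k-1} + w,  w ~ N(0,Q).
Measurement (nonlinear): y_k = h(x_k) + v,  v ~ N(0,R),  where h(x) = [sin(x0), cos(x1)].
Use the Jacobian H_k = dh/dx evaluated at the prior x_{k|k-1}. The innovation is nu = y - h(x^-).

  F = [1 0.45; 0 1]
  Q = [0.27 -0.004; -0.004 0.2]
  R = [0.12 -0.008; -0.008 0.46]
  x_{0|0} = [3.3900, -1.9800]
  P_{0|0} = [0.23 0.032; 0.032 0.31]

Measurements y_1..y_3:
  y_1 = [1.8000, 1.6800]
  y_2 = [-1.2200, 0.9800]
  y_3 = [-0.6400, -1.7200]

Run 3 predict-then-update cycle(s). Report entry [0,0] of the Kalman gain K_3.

step 1: x^-=[2.4990, -1.9800]  P^-=[0.5916 0.1675; 0.1675 0.5100]  H_jac=[-0.8005 0.0000; 0.0000 0.9174]  S=[0.4991 -0.1310; -0.1310 0.8893]  K=[-0.9398 0.0343; -0.1358 0.5062]  nu=[1.2007, 2.0779]  x^+=[1.4419, -1.0913]  P^+=[0.1412 0.0254; 0.0254 0.2550]
step 2: x^-=[0.9508, -1.0913]  P^-=[0.4857 0.1361; 0.1361 0.4550]  H_jac=[0.5810 0.0000; 0.0000 0.8872]  S=[0.2840 0.0622; 0.0622 0.8181]  K=[0.9777 0.0733; 0.1734 0.4802]  nu=[-2.0339, 0.5187]  x^+=[-0.9998, -1.1949]  P^+=[0.2009 0.0292; 0.0292 0.2474]
step 3: x^-=[-1.5375, -1.1949]  P^-=[0.5473 0.1365; 0.1365 0.4474]  H_jac=[0.0333 0.0000; 0.0000 0.9302]  S=[0.1206 -0.0038; -0.0038 0.8471]  K=[0.1557 0.1506; 0.0531 0.4915]  nu=[0.3594, -2.0871]  x^+=[-1.7959, -2.2017]  P^+=[0.5253 0.0731; 0.0731 0.2426]

K[0,0] = 0.1557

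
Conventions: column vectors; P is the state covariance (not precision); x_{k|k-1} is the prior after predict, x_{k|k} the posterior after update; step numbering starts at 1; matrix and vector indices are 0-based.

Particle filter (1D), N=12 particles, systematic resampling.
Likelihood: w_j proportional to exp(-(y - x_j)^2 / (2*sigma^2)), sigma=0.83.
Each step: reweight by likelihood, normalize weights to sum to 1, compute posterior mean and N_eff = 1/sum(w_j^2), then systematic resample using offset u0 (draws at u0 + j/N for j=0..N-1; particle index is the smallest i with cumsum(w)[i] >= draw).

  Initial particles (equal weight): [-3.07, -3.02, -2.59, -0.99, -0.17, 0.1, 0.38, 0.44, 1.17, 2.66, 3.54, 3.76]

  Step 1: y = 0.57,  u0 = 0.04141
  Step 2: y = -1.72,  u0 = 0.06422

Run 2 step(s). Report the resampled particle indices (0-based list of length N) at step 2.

resampled_idx = [0, 0, 1, 1, 1, 2, 3, 3, 4, 5, 7, 9]

step 1: w=[0.0000, 0.0000, 0.0002, 0.0382, 0.1503, 0.1905, 0.2178, 0.2209, 0.1722, 0.0094, 0.0004, 0.0001]  mean=0.3634  Neff=5.3674  idx=[4, 4, 5, 5, 5, 6, 6, 7, 7, 7, 8, 8]
step 2: w=[0.2163, 0.2163, 0.1118, 0.1118, 0.1118, 0.0504, 0.0504, 0.0419, 0.0419, 0.0419, 0.0029, 0.0029]  mean=0.0603  Neff=7.0720  idx=[0, 0, 1, 1, 1, 2, 3, 3, 4, 5, 7, 9]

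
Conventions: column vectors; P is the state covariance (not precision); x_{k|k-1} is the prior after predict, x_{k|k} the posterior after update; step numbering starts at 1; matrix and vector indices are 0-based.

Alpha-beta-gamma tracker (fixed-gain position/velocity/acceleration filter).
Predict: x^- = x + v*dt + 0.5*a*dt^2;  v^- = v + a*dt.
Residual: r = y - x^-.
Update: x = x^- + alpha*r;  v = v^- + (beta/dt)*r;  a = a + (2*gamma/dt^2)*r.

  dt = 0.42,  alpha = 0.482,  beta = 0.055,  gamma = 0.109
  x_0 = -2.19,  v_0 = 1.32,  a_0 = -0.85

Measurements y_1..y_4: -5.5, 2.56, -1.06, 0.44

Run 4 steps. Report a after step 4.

a_post = 3.8225

step 1: x_pred=-1.7106  r=-3.7894  x^+=-3.5371  v^+=0.4668  a^+=-5.5331
step 2: x_pred=-3.8291  r=6.3891  x^+=-0.7495  v^+=-1.0205  a^+=2.3627
step 3: x_pred=-0.9697  r=-0.0903  x^+=-1.0132  v^+=-0.0400  a^+=2.2511
step 4: x_pred=-0.8315  r=1.2715  x^+=-0.2186  v^+=1.0720  a^+=3.8225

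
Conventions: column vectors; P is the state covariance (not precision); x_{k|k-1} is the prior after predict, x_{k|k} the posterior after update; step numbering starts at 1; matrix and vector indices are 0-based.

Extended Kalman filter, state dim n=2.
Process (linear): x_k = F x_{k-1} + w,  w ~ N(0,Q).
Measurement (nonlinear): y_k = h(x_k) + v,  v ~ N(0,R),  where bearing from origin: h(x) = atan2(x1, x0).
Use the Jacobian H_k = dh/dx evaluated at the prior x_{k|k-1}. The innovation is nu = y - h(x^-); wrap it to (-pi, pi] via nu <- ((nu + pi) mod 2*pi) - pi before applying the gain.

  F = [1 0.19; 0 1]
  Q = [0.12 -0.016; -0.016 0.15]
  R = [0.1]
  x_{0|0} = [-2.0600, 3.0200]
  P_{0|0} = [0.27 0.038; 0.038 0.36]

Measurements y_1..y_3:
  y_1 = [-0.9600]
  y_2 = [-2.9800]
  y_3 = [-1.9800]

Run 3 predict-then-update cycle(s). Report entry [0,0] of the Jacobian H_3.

H_jac[0,0] = -0.1687

step 1: x^-=[-1.4862, 3.0200]  P^-=[0.4174 0.0904; 0.0904 0.5100]  H_jac=[-0.2666 -0.1312]  S=[0.1448]  K=[-0.8506; -0.6286]  nu=[-2.9881]  x^+=[1.0555, 4.8984]  P^+=[0.3127 0.0130; 0.0130 0.4528]
step 2: x^-=[1.9862, 4.8984]  P^-=[0.4540 0.0830; 0.0830 0.6028]  H_jac=[-0.1753 0.0711]  S=[0.1149]  K=[-0.6412; 0.2462]  nu=[2.1176]  x^+=[0.6284, 5.4198]  P^+=[0.4067 0.1012; 0.1012 0.5958]
step 3: x^-=[1.6582, 5.4198]  P^-=[0.5867 0.1984; 0.1984 0.7458]  H_jac=[-0.1687 0.0516]  S=[0.1152]  K=[-0.7701; 0.0437]  nu=[3.0293]  x^+=[-0.6748, 5.5520]  P^+=[0.5183 0.2022; 0.2022 0.7456]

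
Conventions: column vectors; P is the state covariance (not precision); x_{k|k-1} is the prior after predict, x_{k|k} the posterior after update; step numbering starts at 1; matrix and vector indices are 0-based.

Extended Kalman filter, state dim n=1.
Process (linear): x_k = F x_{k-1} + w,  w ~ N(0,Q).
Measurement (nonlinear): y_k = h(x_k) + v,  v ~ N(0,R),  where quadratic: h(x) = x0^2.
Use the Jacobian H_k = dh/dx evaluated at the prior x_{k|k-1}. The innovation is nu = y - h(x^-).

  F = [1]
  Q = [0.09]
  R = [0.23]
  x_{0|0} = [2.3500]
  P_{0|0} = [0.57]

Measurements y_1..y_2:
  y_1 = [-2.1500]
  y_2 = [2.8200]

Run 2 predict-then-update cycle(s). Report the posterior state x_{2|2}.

x_post = [1.4915]

step 1: x^-=[2.3500]  P^-=[0.6600]  H_jac=[4.7000]  S=[14.8094]  K=[0.2095]  nu=[-7.6725]  x^+=[0.7429]  P^+=[0.0103]
step 2: x^-=[0.7429]  P^-=[0.1003]  H_jac=[1.4858]  S=[0.4513]  K=[0.3300]  nu=[2.2681]  x^+=[1.4915]  P^+=[0.0511]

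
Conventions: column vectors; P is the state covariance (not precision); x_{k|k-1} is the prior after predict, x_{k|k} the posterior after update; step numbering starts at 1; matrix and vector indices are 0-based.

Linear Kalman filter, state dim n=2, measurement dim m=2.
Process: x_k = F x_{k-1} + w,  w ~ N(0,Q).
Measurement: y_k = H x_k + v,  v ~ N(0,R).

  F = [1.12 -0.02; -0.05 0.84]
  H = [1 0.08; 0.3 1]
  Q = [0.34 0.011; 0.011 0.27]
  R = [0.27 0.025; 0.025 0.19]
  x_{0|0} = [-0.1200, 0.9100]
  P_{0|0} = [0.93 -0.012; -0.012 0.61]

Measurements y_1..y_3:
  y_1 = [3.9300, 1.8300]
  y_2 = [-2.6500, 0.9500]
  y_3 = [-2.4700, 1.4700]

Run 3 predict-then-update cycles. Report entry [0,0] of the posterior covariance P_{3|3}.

step 1: x^-=[-0.1526, 0.7704]  P^-=[1.5074 -0.0626; -0.0626 0.7037]  S=[1.7719 0.4694; 0.4694 0.9918]  K=[0.8505 -0.0097; -0.2133 0.7915]  nu=[4.0210, 1.1054]  x^+=[3.2564, 0.7878]  P^+=[0.2334 -0.0506; -0.0506 0.1602]
step 2: x^-=[3.6314, 0.4990]  P^-=[0.6352 -0.0524; -0.0524 0.3879]  S=[0.8992 0.1929; 0.1929 0.6036]  K=[0.7006 0.0049; -0.1675 0.6701]  nu=[-6.3213, -0.6384]  x^+=[-0.8004, 1.1302]  P^+=[0.1924 -0.0393; -0.0393 0.1349]
step 3: x^-=[-0.9191, 0.9894]  P^-=[0.5832 -0.0390; -0.0390 0.3690]  S=[0.8493 0.1895; 0.1895 0.5880]  K=[0.6803 0.0119; -0.1581 0.6585]  nu=[-1.6301, 0.7563]  x^+=[-2.0191, 1.7452]  P^+=[0.1869 -0.0368; -0.0368 0.1322]

P_post[0,0] = 0.1869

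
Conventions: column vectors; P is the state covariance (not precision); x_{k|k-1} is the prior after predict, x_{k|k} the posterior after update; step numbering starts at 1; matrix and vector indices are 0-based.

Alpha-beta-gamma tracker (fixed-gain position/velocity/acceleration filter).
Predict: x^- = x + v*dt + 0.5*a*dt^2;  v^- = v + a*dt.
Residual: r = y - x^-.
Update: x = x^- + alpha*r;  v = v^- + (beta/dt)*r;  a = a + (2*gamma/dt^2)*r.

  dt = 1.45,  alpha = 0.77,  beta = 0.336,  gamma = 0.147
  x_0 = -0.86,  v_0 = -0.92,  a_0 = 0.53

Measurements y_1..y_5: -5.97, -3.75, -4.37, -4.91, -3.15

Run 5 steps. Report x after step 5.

x_post = -3.2915

step 1: x_pred=-1.6368  r=-4.3332  x^+=-4.9734  v^+=-1.1556  a^+=-0.0759
step 2: x_pred=-6.7288  r=2.9788  x^+=-4.4351  v^+=-0.5754  a^+=0.3406
step 3: x_pred=-4.9114  r=0.5414  x^+=-4.4945  v^+=0.0439  a^+=0.4163
step 4: x_pred=-3.9932  r=-0.9168  x^+=-4.6991  v^+=0.4351  a^+=0.2881
step 5: x_pred=-3.7653  r=0.6153  x^+=-3.2915  v^+=0.9955  a^+=0.3742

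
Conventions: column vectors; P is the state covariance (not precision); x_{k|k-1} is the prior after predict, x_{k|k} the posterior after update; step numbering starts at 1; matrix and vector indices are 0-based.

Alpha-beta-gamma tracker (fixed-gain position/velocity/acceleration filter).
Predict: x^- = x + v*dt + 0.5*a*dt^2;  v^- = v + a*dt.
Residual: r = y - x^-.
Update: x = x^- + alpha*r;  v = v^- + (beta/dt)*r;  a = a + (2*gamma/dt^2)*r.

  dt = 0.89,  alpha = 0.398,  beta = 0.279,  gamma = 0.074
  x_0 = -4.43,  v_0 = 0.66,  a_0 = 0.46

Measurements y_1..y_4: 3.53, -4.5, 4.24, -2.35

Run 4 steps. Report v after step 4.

v_post = 1.4263

step 1: x_pred=-3.6604  r=7.1904  x^+=-0.7986  v^+=3.3235  a^+=1.8035
step 2: x_pred=2.8735  r=-7.3735  x^+=-0.0611  v^+=2.6171  a^+=0.4258
step 3: x_pred=2.4367  r=1.8033  x^+=3.1544  v^+=3.5614  a^+=0.7627
step 4: x_pred=6.6261  r=-8.9761  x^+=3.0536  v^+=1.4263  a^+=-0.9144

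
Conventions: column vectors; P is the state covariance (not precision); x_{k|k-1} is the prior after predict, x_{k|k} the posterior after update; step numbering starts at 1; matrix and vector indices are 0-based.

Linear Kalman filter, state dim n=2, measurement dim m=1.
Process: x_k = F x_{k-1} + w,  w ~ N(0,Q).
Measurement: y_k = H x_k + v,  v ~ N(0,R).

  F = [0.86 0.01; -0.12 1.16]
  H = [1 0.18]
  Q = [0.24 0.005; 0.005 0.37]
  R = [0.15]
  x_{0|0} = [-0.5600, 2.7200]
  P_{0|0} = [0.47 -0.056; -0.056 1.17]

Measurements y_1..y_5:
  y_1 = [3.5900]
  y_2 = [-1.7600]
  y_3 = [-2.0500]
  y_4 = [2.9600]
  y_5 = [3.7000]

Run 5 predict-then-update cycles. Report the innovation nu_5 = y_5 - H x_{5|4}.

step 1: x^-=[-0.4544, 3.2224]  P^-=[0.5868 -0.0857; -0.0857 1.9667]  S=[0.7696]  K=[0.7424; 0.3486]  nu=[3.4644]  x^+=[2.1174, 4.4300]  P^+=[0.1626 -0.2849; -0.2849 1.8732]
step 2: x^-=[1.8653, 4.8847]  P^-=[0.3556 -0.2739; -0.2739 2.9722]  S=[0.5033]  K=[0.6086; 0.5188]  nu=[-4.5045]  x^+=[-0.8760, 2.5479]  P^+=[0.1692 -0.4328; -0.4328 2.8368]
step 3: x^-=[-0.7279, 3.0606]  P^-=[0.3580 -0.4108; -0.4108 4.3101]  S=[0.4997]  K=[0.5684; 0.7304]  nu=[-1.8730]  x^+=[-1.7924, 1.6925]  P^+=[0.1965 -0.6183; -0.6183 4.0435]
step 4: x^-=[-1.5246, 2.1784]  P^-=[0.3751 -0.5844; -0.5844 5.9859]  S=[0.5087]  K=[0.5307; 0.9692]  nu=[4.0925]  x^+=[0.6471, 6.1450]  P^+=[0.2319 -0.8460; -0.8460 5.5080]
step 5: x^-=[0.6180, 7.0506]  P^-=[0.3975 -0.7980; -0.7980 8.0204]  S=[0.5201]  K=[0.4881; 1.2414]  nu=[1.8129]  x^+=[1.5029, 9.3012]  P^+=[0.2736 -1.1132; -1.1132 7.2189]

innov = [1.8129]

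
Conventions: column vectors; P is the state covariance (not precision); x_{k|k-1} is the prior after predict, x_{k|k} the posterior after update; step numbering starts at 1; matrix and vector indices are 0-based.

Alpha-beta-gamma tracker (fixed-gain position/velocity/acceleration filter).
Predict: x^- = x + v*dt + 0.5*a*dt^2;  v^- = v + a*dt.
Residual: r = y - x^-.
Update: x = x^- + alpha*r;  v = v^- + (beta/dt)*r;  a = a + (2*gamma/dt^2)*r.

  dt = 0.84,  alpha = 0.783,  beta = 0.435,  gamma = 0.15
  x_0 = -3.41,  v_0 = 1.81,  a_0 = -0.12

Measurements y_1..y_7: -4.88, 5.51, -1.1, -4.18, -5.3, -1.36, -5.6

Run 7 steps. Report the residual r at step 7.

resid = 0.0387

step 1: x_pred=-1.9319  r=-2.9481  x^+=-4.2403  v^+=0.1825  a^+=-1.3734
step 2: x_pred=-4.5715  r=10.0815  x^+=3.3223  v^+=4.2496  a^+=2.9129
step 3: x_pred=7.9197  r=-9.0197  x^+=0.8573  v^+=2.0256  a^+=-0.9220
step 4: x_pred=2.2335  r=-6.4135  x^+=-2.7883  v^+=-2.0702  a^+=-3.6488
step 5: x_pred=-5.8145  r=0.5145  x^+=-5.4116  v^+=-4.8687  a^+=-3.4300
step 6: x_pred=-10.7115  r=9.3515  x^+=-3.3893  v^+=-2.9072  a^+=0.5459
step 7: x_pred=-5.6387  r=0.0387  x^+=-5.6084  v^+=-2.4286  a^+=0.5624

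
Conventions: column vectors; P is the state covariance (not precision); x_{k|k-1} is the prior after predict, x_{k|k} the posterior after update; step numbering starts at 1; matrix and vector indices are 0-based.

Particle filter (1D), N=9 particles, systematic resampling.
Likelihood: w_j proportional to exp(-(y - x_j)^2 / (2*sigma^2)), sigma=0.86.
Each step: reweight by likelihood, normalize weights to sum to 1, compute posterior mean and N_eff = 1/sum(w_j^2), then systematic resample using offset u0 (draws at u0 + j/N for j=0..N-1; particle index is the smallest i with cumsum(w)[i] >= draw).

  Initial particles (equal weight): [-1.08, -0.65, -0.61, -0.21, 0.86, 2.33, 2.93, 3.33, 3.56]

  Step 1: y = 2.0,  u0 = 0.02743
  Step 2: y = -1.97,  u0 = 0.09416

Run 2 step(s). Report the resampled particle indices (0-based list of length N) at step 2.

step 1: w=[0.0007, 0.0035, 0.0041, 0.0150, 0.1692, 0.3785, 0.2271, 0.1232, 0.0786]  mean=2.3745  Neff=4.0796  idx=[4, 4, 5, 5, 5, 6, 6, 7, 7]
step 2: w=[0.4994, 0.4994, 0.0004, 0.0004, 0.0004, 0.0000, 0.0000, 0.0000, 0.0000]  mean=0.8619  Neff=2.0051  idx=[0, 0, 0, 0, 1, 1, 1, 1, 1]

resampled_idx = [0, 0, 0, 0, 1, 1, 1, 1, 1]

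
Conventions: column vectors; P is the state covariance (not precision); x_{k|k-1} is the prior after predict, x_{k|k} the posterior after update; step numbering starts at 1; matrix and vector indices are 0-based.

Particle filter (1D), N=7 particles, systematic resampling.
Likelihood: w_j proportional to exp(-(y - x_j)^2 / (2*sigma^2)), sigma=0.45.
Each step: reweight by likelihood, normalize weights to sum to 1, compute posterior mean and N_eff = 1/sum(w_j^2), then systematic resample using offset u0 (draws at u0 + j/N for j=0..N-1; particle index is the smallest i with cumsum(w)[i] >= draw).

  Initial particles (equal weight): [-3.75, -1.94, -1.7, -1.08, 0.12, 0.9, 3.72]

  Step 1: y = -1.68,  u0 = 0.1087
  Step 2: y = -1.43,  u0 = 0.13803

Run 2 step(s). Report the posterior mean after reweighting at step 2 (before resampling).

step 1: w=[0.0000, 0.3750, 0.4427, 0.1822, 0.0001, 0.0000, 0.0000]  mean=-1.6768  Neff=2.7044  idx=[1, 1, 2, 2, 2, 3, 3]
step 2: w=[0.1045, 0.1045, 0.1659, 0.1659, 0.1659, 0.1467, 0.1467]  mean=-1.5682  Neff=6.7833  idx=[1, 2, 3, 4, 5, 5, 6]

post_mean = -1.5682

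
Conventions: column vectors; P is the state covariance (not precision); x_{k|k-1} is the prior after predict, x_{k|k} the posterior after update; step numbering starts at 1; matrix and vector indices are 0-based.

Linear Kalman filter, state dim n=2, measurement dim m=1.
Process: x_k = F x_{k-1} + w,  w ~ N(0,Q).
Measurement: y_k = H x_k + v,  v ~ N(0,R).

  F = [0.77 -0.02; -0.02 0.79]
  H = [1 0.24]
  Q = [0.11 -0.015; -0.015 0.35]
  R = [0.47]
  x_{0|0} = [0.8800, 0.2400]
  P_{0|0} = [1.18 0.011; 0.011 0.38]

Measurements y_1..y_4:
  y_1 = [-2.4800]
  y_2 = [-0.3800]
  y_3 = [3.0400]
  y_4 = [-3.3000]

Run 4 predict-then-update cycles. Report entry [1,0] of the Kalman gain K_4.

K[1,0] = 0.1382

step 1: x^-=[0.6728, 0.1720]  P^-=[0.8094 -0.0325; -0.0325 0.5873]  S=[1.2977]  K=[0.6178; 0.0836]  nu=[-3.1941]  x^+=[-1.3004, -0.0950]  P^+=[0.3142 -0.0995; -0.0995 0.5782]
step 2: x^-=[-0.9994, -0.0490]  P^-=[0.2996 -0.0895; -0.0895 0.7141]  S=[0.7678]  K=[0.3622; 0.1066]  nu=[0.6311]  x^+=[-0.7707, 0.0183]  P^+=[0.1989 -0.1192; -0.1192 0.7054]
step 3: x^-=[-0.5938, 0.0298]  P^-=[0.2319 -0.1018; -0.1018 0.7941]  S=[0.6988]  K=[0.2969; 0.1271]  nu=[3.6267]  x^+=[0.4828, 0.4909]  P^+=[0.1703 -0.1281; -0.1281 0.7828]
step 4: x^-=[0.3619, 0.3781]  P^-=[0.2152 -0.1080; -0.1080 0.8427]  S=[0.6819]  K=[0.2776; 0.1382]  nu=[-3.7527]  x^+=[-0.6798, -0.1406]  P^+=[0.1627 -0.1341; -0.1341 0.8296]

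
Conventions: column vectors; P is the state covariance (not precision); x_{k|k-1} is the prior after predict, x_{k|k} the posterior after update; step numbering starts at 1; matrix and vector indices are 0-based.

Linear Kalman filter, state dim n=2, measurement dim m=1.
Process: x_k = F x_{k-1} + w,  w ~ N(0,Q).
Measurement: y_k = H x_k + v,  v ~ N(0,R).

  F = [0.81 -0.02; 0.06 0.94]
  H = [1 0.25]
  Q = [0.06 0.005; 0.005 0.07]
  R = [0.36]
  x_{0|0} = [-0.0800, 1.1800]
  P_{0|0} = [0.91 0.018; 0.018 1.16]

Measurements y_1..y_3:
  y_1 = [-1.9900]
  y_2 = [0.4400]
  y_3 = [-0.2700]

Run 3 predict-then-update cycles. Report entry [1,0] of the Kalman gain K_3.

step 1: x^-=[-0.0884, 1.1044]  P^-=[0.6569 0.0411; 0.0411 1.1003]  S=[1.1063]  K=[0.6031; 0.2858]  nu=[-2.1777]  x^+=[-1.4018, 0.4820]  P^+=[0.2545 -0.1496; -0.1496 1.0099]
step 2: x^-=[-1.1451, 0.3690]  P^-=[0.2322 -0.1153; -0.1153 0.9464]  S=[0.5937]  K=[0.3426; 0.2042]  nu=[1.4929]  x^+=[-0.6337, 0.6739]  P^+=[0.1626 -0.1569; -0.1569 0.9216]
step 3: x^-=[-0.5267, 0.5954]  P^-=[0.1721 -0.1237; -0.1237 0.8672]  S=[0.5245]  K=[0.2692; 0.1776]  nu=[0.1079]  x^+=[-0.4977, 0.6146]  P^+=[0.1341 -0.1488; -0.1488 0.8507]

K[1,0] = 0.1776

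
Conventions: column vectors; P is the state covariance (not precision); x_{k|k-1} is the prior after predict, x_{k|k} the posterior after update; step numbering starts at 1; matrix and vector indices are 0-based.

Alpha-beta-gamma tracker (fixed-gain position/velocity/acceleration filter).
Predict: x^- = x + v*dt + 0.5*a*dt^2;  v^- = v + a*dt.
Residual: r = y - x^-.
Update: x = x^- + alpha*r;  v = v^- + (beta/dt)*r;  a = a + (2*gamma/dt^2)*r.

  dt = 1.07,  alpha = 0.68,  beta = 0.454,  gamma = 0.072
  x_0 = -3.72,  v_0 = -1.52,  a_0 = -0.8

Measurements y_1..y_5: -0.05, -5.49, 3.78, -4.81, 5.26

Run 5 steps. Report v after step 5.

v_post = 2.6718

step 1: x_pred=-5.8044  r=5.7544  x^+=-1.8914  v^+=0.0656  a^+=-0.0762
step 2: x_pred=-1.8649  r=-3.6251  x^+=-4.3300  v^+=-1.5541  a^+=-0.5322
step 3: x_pred=-6.2976  r=10.0776  x^+=0.5552  v^+=2.1523  a^+=0.7353
step 4: x_pred=3.2791  r=-8.0891  x^+=-2.2215  v^+=-0.4931  a^+=-0.2821
step 5: x_pred=-2.9106  r=8.1706  x^+=2.6454  v^+=2.6718  a^+=0.7456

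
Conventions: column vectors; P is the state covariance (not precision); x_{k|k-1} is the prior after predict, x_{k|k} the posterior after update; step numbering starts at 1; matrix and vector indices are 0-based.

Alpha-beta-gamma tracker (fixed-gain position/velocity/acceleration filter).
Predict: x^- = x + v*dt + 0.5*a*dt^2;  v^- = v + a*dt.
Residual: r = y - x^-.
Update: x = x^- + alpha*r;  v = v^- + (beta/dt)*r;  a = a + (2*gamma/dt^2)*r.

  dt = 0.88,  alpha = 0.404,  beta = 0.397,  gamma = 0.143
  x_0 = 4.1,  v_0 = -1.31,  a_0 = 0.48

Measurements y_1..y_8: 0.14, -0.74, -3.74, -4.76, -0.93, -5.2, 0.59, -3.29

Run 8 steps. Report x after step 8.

x_post = 2.3595

step 1: x_pred=3.1331  r=-2.9931  x^+=1.9239  v^+=-2.2379  a^+=-0.6254
step 2: x_pred=-0.2876  r=-0.4524  x^+=-0.4704  v^+=-2.9923  a^+=-0.7925
step 3: x_pred=-3.4105  r=-0.3295  x^+=-3.5436  v^+=-3.8383  a^+=-0.9142
step 4: x_pred=-7.2753  r=2.5153  x^+=-6.2591  v^+=-3.5081  a^+=0.0148
step 5: x_pred=-9.3405  r=8.4105  x^+=-5.9427  v^+=0.2992  a^+=3.1209
step 6: x_pred=-4.4709  r=-0.7291  x^+=-4.7655  v^+=2.7167  a^+=2.8517
step 7: x_pred=-1.2706  r=1.8606  x^+=-0.5189  v^+=6.0656  a^+=3.5388
step 8: x_pred=6.1890  r=-9.4790  x^+=2.3595  v^+=4.9034  a^+=0.0380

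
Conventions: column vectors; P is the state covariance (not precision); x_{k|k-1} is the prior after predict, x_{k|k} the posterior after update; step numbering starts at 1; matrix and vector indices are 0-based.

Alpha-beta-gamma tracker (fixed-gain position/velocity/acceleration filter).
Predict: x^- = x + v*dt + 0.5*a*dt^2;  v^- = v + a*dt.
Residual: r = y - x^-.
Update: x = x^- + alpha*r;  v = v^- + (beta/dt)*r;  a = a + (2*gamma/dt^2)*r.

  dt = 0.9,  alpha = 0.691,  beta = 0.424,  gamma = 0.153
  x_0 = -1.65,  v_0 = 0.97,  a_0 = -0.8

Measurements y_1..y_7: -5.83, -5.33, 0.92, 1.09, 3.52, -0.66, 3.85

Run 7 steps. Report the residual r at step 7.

step 1: x_pred=-1.1010  r=-4.7290  x^+=-4.3687  v^+=-1.9779  a^+=-2.5865
step 2: x_pred=-7.1964  r=1.8664  x^+=-5.9067  v^+=-3.4265  a^+=-1.8814
step 3: x_pred=-9.7525  r=10.6725  x^+=-2.3778  v^+=-0.0918  a^+=2.1504
step 4: x_pred=-1.5895  r=2.6795  x^+=0.2620  v^+=3.1059  a^+=3.1627
step 5: x_pred=4.3382  r=-0.8182  x^+=3.7728  v^+=5.5668  a^+=2.8536
step 6: x_pred=9.9387  r=-10.5987  x^+=2.6150  v^+=3.1419  a^+=-1.1504
step 7: x_pred=4.9768  r=-1.1268  x^+=4.1982  v^+=1.5757  a^+=-1.5761

resid = -1.1268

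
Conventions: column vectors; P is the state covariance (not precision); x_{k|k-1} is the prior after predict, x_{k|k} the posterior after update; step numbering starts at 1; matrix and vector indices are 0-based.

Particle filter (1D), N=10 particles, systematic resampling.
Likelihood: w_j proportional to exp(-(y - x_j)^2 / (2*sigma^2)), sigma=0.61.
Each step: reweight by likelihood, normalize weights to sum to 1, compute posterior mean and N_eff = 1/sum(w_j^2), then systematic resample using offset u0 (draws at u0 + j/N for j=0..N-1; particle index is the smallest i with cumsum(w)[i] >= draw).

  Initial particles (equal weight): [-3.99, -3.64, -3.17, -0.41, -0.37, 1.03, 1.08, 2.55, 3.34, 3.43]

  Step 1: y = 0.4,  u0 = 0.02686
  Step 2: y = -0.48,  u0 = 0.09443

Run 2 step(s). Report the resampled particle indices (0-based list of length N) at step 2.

step 1: w=[0.0000, 0.0000, 0.0000, 0.2080, 0.2264, 0.2947, 0.2699, 0.0010, 0.0000, 0.0000]  mean=0.4285  Neff=3.9339  idx=[3, 3, 4, 4, 4, 5, 5, 5, 6, 6]
step 2: w=[0.1927, 0.1927, 0.1909, 0.1909, 0.1909, 0.0091, 0.0091, 0.0091, 0.0074, 0.0074]  mean=-0.3260  Neff=5.4366  idx=[0, 1, 1, 2, 2, 3, 3, 4, 4, 9]

resampled_idx = [0, 1, 1, 2, 2, 3, 3, 4, 4, 9]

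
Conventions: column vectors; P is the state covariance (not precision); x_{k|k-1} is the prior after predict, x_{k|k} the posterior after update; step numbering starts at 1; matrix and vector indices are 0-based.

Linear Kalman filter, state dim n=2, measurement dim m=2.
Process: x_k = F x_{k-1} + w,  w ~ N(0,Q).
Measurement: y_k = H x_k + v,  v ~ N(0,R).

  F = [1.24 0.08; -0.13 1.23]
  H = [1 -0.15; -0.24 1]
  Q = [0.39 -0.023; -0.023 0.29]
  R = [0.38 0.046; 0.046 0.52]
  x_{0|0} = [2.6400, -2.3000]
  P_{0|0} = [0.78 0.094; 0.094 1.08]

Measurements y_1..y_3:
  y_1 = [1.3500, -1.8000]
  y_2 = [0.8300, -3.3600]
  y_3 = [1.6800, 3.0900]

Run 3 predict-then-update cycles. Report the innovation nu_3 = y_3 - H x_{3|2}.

innov = [0.3986, 6.8835]

step 1: x^-=[3.0896, -3.1722]  P^-=[1.6149 0.0999; 0.0999 1.9071]  S=[2.0078 -0.5241; -0.5241 2.4721]  K=[0.8114 0.0557; 0.1124 0.7855]  nu=[-2.2154, 2.1137]  x^+=[1.4097, -1.7607]  P^+=[0.3328 0.1461; 0.1461 0.4487]
step 2: x^-=[1.6072, -2.3489]  P^-=[0.9336 0.1889; 0.1889 0.9278]  S=[1.2778 -0.1215; -0.1215 1.4109]  K=[0.7119 0.0364; 0.0992 0.6340]  nu=[-1.1295, -0.6254]  x^+=[0.7803, -2.8575]  P^+=[0.2904 0.1214; 0.1214 0.3634]
step 3: x^-=[0.7390, -3.6161]  P^-=[0.8629 0.1498; 0.1498 0.8058]  S=[1.2161 -0.1268; -0.1268 1.3036]  K=[0.6935 0.0235; 0.0862 0.5990]  nu=[0.3986, 6.8835]  x^+=[1.1772, 0.5411]  P^+=[0.2814 0.1117; 0.1117 0.3422]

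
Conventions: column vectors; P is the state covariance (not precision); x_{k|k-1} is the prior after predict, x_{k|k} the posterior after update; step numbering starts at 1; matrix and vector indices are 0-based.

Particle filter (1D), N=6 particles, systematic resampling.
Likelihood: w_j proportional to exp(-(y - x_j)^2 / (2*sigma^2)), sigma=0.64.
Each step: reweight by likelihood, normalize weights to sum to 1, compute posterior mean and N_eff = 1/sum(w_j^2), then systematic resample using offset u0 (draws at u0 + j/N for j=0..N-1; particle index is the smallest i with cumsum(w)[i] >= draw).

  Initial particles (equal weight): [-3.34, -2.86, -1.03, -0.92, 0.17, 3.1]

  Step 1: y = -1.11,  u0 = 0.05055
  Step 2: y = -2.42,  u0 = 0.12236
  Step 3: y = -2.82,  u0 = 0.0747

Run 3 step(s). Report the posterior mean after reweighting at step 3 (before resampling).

post_mean = -0.9884

step 1: w=[0.0011, 0.0113, 0.4701, 0.4534, 0.0641, 0.0000]  mean=-0.9263  Neff=2.3212  idx=[2, 2, 2, 3, 3, 3]
step 2: w=[0.1986, 0.1986, 0.1986, 0.1347, 0.1347, 0.1347]  mean=-0.9855  Neff=5.7875  idx=[0, 1, 2, 3, 4, 5]
step 3: w=[0.2071, 0.2071, 0.2071, 0.1262, 0.1262, 0.1262]  mean=-0.9884  Neff=5.6660  idx=[0, 1, 1, 2, 3, 5]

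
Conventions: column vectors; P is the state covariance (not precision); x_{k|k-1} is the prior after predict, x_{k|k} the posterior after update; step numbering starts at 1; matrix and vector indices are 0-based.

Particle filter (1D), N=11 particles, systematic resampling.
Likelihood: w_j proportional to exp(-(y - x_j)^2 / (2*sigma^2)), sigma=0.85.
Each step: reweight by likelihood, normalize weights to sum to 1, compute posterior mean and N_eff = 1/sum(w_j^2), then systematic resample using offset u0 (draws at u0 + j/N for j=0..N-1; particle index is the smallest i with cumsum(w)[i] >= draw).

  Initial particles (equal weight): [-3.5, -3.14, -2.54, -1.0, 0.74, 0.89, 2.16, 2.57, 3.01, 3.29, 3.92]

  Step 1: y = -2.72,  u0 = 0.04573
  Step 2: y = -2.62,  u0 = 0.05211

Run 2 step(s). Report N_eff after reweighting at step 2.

N_eff = 9.9361

step 1: w=[0.2478, 0.3342, 0.3692, 0.0487, 0.0001, 0.0000, 0.0000, 0.0000, 0.0000, 0.0000, 0.0000]  mean=-2.9029  Neff=3.2079  idx=[0, 0, 0, 1, 1, 1, 2, 2, 2, 2, 3]
step 2: w=[0.0698, 0.0698, 0.0698, 0.0989, 0.0989, 0.0989, 0.1187, 0.1187, 0.1187, 0.1187, 0.0194]  mean=-2.8890  Neff=9.9361  idx=[0, 2, 3, 4, 5, 6, 6, 7, 8, 9, 9]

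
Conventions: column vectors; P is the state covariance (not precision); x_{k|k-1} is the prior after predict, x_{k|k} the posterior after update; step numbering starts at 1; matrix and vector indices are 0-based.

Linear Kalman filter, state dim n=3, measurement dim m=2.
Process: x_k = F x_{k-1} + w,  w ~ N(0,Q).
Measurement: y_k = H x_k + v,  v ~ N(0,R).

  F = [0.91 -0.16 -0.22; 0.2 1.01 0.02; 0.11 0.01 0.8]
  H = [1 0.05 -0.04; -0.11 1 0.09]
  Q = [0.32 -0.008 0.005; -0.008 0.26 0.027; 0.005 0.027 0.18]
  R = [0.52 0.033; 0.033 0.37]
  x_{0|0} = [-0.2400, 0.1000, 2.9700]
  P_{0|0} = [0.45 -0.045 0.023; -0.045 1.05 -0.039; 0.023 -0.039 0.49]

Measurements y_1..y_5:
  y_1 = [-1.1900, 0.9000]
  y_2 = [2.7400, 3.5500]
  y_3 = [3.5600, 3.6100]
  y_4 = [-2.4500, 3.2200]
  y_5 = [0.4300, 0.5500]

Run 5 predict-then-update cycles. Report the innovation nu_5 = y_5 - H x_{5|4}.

innov = [2.0543, -2.8123]

step 1: x^-=[-0.8878, 0.1124, 2.3506]  P^-=[0.7444 -0.1297 -0.0162; -0.1297 1.3297 0.0225; -0.0162 0.0225 0.5025]  S=[1.2568 -0.1155; -0.1155 1.7457]  K=[0.5800 -0.0836; 0.0200 0.7724; -0.0245 0.0382]  nu=[-0.2138, 0.4784]  x^+=[-1.0518, 0.4776, 2.3741]  P^+=[0.2982 0.0201 0.0100; 0.0201 0.2914 -0.0305; 0.0100 -0.0305 0.4990]
step 2: x^-=[-1.5559, 0.3195, 1.7884]  P^-=[0.5866 0.0214 -0.0426; 0.0214 0.5763 0.0237; -0.0426 0.0237 0.5043]  S=[1.1143 0.0119; 0.0119 0.9579]  K=[0.5295 -0.0556; 0.0378 0.6010; -0.0561 0.0778]  nu=[4.3514, 2.8984]  x^+=[0.5871, 2.2258, 1.7696]  P^+=[0.2719 0.0273 -0.0059; 0.0273 0.2283 -0.0183; -0.0059 -0.0183 0.4951]
step 3: x^-=[-0.2112, 2.4009, 1.5025]  P^-=[0.5681 0.0310 -0.0573; 0.0310 0.5142 0.0306; -0.0573 0.0306 0.4989]  S=[1.0977 0.0187; 0.0187 0.8949]  K=[0.5219 -0.0519; 0.0407 0.5730; -0.0706 0.0928]  nu=[3.7112, 1.0506]  x^+=[1.6711, 3.1541, 1.3383]  P^+=[0.2677 0.0287 -0.0135; 0.0287 0.2177 -0.0132; -0.0135 -0.0132 0.4860]
step 4: x^-=[0.7217, 3.5466, 1.2860]  P^-=[0.5669 0.0322 -0.0621; 0.0322 0.5039 0.0332; -0.0621 0.0332 0.4918]  S=[1.0970 0.0190; 0.0190 0.8849]  K=[0.5214 -0.0516; 0.0412 0.5680; -0.0747 0.0969]  nu=[-3.2976, -0.3630]  x^+=[-0.9789, 3.2045, 1.4972]  P^+=[0.2673 0.0289 -0.0160; 0.0289 0.2157 -0.0114; -0.0160 -0.0114 0.4776]
step 5: x^-=[-1.7329, 3.0707, 1.1221]  P^-=[0.5672 0.0323 -0.0627; 0.0323 0.5020 0.0342; -0.0627 0.0342 0.4860]  S=[1.0973 0.0190; 0.0190 0.8831]  K=[0.5215 -0.0516; 0.0413 0.5671; -0.0750 0.0977]  nu=[2.0543, -2.8123]  x^+=[-0.5164, 1.5608, 0.6935]  P^+=[0.2674 0.0290 -0.0164; 0.0290 0.2153 -0.0106; -0.0164 -0.0106 0.4717]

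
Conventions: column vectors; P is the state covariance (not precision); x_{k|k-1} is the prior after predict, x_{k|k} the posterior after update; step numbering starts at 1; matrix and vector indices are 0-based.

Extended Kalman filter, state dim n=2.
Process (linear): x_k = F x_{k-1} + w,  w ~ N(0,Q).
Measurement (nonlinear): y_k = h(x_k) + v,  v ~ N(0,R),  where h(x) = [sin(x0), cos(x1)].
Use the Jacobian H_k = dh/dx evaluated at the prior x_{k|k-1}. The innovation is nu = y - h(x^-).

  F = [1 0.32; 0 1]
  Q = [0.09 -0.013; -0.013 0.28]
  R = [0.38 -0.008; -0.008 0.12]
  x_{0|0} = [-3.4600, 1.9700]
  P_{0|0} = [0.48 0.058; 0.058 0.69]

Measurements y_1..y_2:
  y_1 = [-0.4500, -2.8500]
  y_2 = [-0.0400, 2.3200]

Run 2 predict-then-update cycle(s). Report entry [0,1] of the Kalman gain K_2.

step 1: x^-=[-2.8296, 1.9700]  P^-=[0.6778 0.2658; 0.2658 0.9700]  H_jac=[-0.9517 0.0000; 0.0000 -0.9214]  S=[0.9939 0.2251; 0.2251 0.9435]  K=[-0.6239 -0.1107; -0.0423 -0.9372]  nu=[-0.1430, -2.4613]  x^+=[-2.4678, 4.2828]  P^+=[0.2482 0.0090; 0.0090 0.1217]
step 2: x^-=[-1.0973, 4.2828]  P^-=[0.3564 0.0349; 0.0349 0.4017]  H_jac=[0.4560 0.0000; 0.0000 0.9091]  S=[0.4541 0.0065; 0.0065 0.4520]  K=[0.3570 0.0652; 0.0236 0.8076]  nu=[0.8500, 2.7365]  x^+=[-0.6156, 6.5128]  P^+=[0.2963 0.0055; 0.0055 0.1064]

K[0,1] = 0.0652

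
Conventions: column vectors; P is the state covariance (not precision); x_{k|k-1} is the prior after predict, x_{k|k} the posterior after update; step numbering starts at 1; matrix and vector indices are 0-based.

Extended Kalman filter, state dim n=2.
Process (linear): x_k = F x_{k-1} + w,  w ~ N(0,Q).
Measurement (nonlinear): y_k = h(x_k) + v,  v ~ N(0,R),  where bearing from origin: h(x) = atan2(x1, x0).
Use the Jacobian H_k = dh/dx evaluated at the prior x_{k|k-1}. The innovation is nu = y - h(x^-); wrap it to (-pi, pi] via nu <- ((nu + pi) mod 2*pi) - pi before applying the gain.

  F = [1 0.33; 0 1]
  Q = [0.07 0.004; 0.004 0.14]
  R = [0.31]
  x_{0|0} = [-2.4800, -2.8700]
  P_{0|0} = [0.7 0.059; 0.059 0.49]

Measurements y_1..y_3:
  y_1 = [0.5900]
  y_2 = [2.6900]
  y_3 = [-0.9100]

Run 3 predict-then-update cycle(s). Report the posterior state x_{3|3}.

step 1: x^-=[-3.4271, -2.8700]  P^-=[0.8623 0.2247; 0.2247 0.6300]  H_jac=[0.1436 -0.1715]  S=[0.3353]  K=[0.2545; -0.2260]  nu=[3.0344]  x^+=[-2.6549, -3.5559]  P^+=[0.8406 0.2440; 0.2440 0.6129]
step 2: x^-=[-3.8283, -3.5559]  P^-=[1.1384 0.4502; 0.4502 0.7529]  H_jac=[0.1302 -0.1402]  S=[0.3277]  K=[0.2598; -0.1432]  nu=[-1.2001]  x^+=[-4.1402, -3.3840]  P^+=[1.1162 0.4624; 0.4624 0.7461]
step 3: x^-=[-5.2569, -3.3840]  P^-=[1.5727 0.7127; 0.7127 0.8861]  H_jac=[0.0866 -0.1345]  S=[0.3212]  K=[0.1255; -0.1789]  nu=[1.6596]  x^+=[-5.0486, -3.6810]  P^+=[1.5676 0.7199; 0.7199 0.8759]

x_post = [-5.0486, -3.6810]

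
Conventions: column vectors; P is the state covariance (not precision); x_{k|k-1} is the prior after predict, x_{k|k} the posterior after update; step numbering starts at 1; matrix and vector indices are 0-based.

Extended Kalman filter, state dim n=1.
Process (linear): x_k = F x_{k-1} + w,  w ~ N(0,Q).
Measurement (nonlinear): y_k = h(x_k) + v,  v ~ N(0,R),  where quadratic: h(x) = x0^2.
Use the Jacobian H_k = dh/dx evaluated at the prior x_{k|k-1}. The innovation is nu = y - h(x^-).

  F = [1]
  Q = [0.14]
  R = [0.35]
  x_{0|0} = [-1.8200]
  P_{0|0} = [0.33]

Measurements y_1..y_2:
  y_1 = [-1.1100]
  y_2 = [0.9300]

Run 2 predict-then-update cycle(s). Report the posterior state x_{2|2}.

step 1: x^-=[-1.8200]  P^-=[0.4700]  H_jac=[-3.6400]  S=[6.5773]  K=[-0.2601]  nu=[-4.4224]  x^+=[-0.6697]  P^+=[0.0250]
step 2: x^-=[-0.6697]  P^-=[0.1650]  H_jac=[-1.3394]  S=[0.6460]  K=[-0.3421]  nu=[0.4815]  x^+=[-0.8344]  P^+=[0.0894]

x_post = [-0.8344]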